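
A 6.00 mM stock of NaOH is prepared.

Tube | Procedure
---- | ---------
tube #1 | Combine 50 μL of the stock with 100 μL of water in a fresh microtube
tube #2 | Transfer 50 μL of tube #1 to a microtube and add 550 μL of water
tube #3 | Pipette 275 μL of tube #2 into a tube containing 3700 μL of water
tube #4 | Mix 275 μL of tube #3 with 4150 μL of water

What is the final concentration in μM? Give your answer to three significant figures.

Step 1: 50 μL + 100 μL = 150 μL total → factor 150/50 = 3
Step 2: 50 μL + 550 μL = 600 μL total → factor 600/50 = 12
Step 3: 275 μL + 3700 μL = 3975 μL total → factor 3975/275 = 14.455
Step 4: 275 μL + 4150 μL = 4425 μL total → factor 4425/275 = 16.091
Overall dilution factor = 3 × 12 × 14.455 × 16.091 = 8373.1
Final = 6.00 mM / 8373.1 = 0.0007166 mM = 0.717 μM

0.717 μM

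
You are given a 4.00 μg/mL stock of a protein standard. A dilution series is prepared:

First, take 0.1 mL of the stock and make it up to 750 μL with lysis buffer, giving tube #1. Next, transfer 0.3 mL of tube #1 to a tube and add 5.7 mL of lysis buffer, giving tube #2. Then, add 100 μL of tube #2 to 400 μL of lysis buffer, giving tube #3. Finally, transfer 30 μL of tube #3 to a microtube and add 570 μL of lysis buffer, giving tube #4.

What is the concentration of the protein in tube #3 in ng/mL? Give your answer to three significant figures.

Step 1: 0.1 mL brought to 750 μL → factor 0.75/0.1 = 7.5
Step 2: 0.3 mL + 5.7 mL = 6 mL total → factor 6/0.3 = 20
Step 3: 100 μL + 400 μL = 500 μL total → factor 500/100 = 5
Dilution factor through tube #3 = 7.5 × 20 × 5 = 750
[tube #3] = 4.00 μg/mL / 750 = 0.005333 μg/mL = 5.33 ng/mL

5.33 ng/mL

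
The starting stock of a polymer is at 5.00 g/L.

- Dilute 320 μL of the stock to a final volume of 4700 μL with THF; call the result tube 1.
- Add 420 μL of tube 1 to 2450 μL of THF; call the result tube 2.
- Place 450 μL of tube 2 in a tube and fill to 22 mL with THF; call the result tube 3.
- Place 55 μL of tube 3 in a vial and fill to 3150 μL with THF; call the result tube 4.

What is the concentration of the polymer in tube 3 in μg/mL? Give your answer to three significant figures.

1.02 μg/mL

Step 1: 320 μL brought to 4700 μL → factor 4700/320 = 14.688
Step 2: 420 μL + 2450 μL = 2870 μL total → factor 2870/420 = 6.8333
Step 3: 450 μL brought to 22 mL → factor 22000/450 = 48.889
Dilution factor through tube 3 = 14.688 × 6.8333 × 48.889 = 4906.7
[tube 3] = 5.00 g/L / 4906.7 = 0.001019 g/L = 1.02 μg/mL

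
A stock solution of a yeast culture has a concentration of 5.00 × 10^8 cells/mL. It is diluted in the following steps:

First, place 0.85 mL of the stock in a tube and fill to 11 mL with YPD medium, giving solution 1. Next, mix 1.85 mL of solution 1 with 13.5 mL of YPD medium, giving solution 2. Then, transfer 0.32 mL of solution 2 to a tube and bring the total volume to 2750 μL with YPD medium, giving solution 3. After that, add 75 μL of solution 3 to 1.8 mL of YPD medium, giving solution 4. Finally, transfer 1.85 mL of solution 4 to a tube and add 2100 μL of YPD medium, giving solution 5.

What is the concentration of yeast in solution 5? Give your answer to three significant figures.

1.02 × 10^4 cells/mL

Step 1: 0.85 mL brought to 11 mL → factor 11/0.85 = 12.941
Step 2: 1.85 mL + 13.5 mL = 15.35 mL total → factor 15.35/1.85 = 8.2973
Step 3: 0.32 mL brought to 2750 μL → factor 2.75/0.32 = 8.5938
Step 4: 75 μL + 1.8 mL = 1875 μL total → factor 1875/75 = 25
Step 5: 1.85 mL + 2100 μL = 3.95 mL total → factor 3.95/1.85 = 2.1351
Overall dilution factor = 12.941 × 8.2973 × 8.5938 × 25 × 2.1351 = 49256
Final = 5.00 × 10^8 cells/mL / 49256 = 1.02 × 10^4 cells/mL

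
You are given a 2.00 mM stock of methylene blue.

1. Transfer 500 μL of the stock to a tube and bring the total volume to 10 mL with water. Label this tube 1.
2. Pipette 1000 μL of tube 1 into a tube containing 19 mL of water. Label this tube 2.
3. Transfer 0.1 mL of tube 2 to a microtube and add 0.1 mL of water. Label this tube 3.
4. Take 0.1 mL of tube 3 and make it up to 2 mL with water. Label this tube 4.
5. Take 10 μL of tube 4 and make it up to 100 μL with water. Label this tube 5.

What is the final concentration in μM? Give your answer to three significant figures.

Step 1: 500 μL brought to 10 mL → factor 10000/500 = 20
Step 2: 1000 μL + 19 mL = 20000 μL total → factor 20000/1000 = 20
Step 3: 0.1 mL + 0.1 mL = 0.2 mL total → factor 0.2/0.1 = 2
Step 4: 0.1 mL brought to 2 mL → factor 2/0.1 = 20
Step 5: 10 μL brought to 100 μL → factor 100/10 = 10
Overall dilution factor = 20 × 20 × 2 × 20 × 10 = 1.6 × 10^5
Final = 2.00 mM / 1.6 × 10^5 = 1.250 × 10^-5 mM = 0.0125 μM

0.0125 μM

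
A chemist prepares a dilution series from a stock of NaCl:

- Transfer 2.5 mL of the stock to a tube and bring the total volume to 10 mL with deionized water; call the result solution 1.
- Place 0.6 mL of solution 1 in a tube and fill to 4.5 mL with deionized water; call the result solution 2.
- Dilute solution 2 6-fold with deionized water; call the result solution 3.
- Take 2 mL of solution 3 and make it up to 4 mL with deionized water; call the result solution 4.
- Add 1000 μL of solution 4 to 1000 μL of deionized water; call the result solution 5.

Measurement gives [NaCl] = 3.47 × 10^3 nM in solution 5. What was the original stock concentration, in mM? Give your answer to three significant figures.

2.50 mM

Step 1: 2.5 mL brought to 10 mL → factor 10/2.5 = 4
Step 2: 0.6 mL brought to 4.5 mL → factor 4.5/0.6 = 7.5
Step 3: 6-fold → factor 6
Step 4: 2 mL brought to 4 mL → factor 4/2 = 2
Step 5: 1000 μL + 1000 μL = 2000 μL total → factor 2000/1000 = 2
Overall dilution factor = 4 × 7.5 × 6 × 2 × 2 = 720
Stock = 3.47 × 10^3 nM × 720 = 2.498 × 10^6 nM = 2.50 mM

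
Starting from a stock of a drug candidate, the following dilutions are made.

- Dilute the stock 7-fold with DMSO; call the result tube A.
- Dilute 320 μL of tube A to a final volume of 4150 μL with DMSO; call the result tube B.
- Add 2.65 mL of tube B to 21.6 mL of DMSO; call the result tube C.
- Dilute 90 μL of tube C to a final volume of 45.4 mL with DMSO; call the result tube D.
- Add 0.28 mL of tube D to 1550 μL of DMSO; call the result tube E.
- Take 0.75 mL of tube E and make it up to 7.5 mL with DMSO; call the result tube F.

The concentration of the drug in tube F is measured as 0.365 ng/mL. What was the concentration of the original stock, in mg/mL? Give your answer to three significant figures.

Step 1: 7-fold → factor 7
Step 2: 320 μL brought to 4150 μL → factor 4150/320 = 12.969
Step 3: 2.65 mL + 21.6 mL = 24.25 mL total → factor 24.25/2.65 = 9.1509
Step 4: 90 μL brought to 45.4 mL → factor 45400/90 = 504.44
Step 5: 0.28 mL + 1550 μL = 1.83 mL total → factor 1.83/0.28 = 6.5357
Step 6: 0.75 mL brought to 7.5 mL → factor 7.5/0.75 = 10
Overall dilution factor = 7 × 12.969 × 9.1509 × 504.44 × 6.5357 × 10 = 2.7389 × 10^7
Stock = 0.365 ng/mL × 2.7389 × 10^7 = 9.997 × 10^6 ng/mL = 10.0 mg/mL

10.0 mg/mL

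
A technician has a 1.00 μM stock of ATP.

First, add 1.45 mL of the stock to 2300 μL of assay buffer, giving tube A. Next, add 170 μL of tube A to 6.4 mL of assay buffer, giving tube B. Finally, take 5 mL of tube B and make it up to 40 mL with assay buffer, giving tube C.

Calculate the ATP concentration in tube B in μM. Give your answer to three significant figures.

Step 1: 1.45 mL + 2300 μL = 3.75 mL total → factor 3.75/1.45 = 2.5862
Step 2: 170 μL + 6.4 mL = 6570 μL total → factor 6570/170 = 38.647
Dilution factor through tube B = 2.5862 × 38.647 = 99.949
[tube B] = 1.00 μM / 99.949 = 0.0100 μM

0.0100 μM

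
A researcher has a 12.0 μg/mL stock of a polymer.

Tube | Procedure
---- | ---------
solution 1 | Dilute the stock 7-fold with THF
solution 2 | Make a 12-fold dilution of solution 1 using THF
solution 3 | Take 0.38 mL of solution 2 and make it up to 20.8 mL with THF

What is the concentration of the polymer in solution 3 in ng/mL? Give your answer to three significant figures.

Step 1: 7-fold → factor 7
Step 2: 12-fold → factor 12
Step 3: 0.38 mL brought to 20.8 mL → factor 20.8/0.38 = 54.737
Overall dilution factor = 7 × 12 × 54.737 = 4597.9
Final = 12.0 μg/mL / 4597.9 = 0.002610 μg/mL = 2.61 ng/mL

2.61 ng/mL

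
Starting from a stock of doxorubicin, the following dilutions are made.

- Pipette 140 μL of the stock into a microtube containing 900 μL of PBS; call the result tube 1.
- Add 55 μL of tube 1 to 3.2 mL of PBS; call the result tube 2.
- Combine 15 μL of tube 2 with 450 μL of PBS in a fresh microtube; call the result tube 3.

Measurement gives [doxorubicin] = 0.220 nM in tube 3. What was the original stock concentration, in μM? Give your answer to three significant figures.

3.00 μM

Step 1: 140 μL + 900 μL = 1040 μL total → factor 1040/140 = 7.4286
Step 2: 55 μL + 3.2 mL = 3255 μL total → factor 3255/55 = 59.182
Step 3: 15 μL + 450 μL = 465 μL total → factor 465/15 = 31
Overall dilution factor = 7.4286 × 59.182 × 31 = 13629
Stock = 0.220 nM × 13629 = 2998 nM = 3.00 μM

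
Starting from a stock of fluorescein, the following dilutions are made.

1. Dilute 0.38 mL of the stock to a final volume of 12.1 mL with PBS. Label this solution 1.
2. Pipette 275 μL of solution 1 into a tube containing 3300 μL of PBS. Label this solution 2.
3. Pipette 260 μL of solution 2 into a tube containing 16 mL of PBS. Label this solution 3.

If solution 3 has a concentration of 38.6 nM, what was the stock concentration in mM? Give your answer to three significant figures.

Step 1: 0.38 mL brought to 12.1 mL → factor 12.1/0.38 = 31.842
Step 2: 275 μL + 3300 μL = 3575 μL total → factor 3575/275 = 13
Step 3: 260 μL + 16 mL = 16260 μL total → factor 16260/260 = 62.538
Overall dilution factor = 31.842 × 13 × 62.538 = 25888
Stock = 38.6 nM × 25888 = 9.993 × 10^5 nM = 0.999 mM

0.999 mM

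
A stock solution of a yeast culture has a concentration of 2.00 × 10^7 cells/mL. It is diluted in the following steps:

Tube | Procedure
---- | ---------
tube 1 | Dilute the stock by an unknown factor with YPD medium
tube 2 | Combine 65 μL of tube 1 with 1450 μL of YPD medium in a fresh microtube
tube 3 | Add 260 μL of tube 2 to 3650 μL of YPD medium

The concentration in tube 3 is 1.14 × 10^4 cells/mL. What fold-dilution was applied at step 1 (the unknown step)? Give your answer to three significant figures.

Step 1: unknown factor x
Step 2: 65 μL + 1450 μL = 1515 μL total → factor 1515/65 = 23.308
Step 3: 260 μL + 3650 μL = 3910 μL total → factor 3910/260 = 15.038
Product of known-step factors = 350.51
Overall factor = 2.00 × 10^7 cells/mL / (1.14 × 10^4 cells/mL) = 1754.4
x = 1754.4 / 350.51 = 5.01

5.01-fold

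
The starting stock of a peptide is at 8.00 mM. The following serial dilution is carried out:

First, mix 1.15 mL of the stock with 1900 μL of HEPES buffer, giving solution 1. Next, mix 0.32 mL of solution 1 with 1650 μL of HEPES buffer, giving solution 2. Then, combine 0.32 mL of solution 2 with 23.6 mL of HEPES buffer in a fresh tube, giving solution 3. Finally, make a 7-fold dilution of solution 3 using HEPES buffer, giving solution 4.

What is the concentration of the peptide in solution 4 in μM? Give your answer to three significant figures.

0.936 μM

Step 1: 1.15 mL + 1900 μL = 3.05 mL total → factor 3.05/1.15 = 2.6522
Step 2: 0.32 mL + 1650 μL = 1.97 mL total → factor 1.97/0.32 = 6.1562
Step 3: 0.32 mL + 23.6 mL = 23.92 mL total → factor 23.92/0.32 = 74.75
Step 4: 7-fold → factor 7
Overall dilution factor = 2.6522 × 6.1562 × 74.75 × 7 = 8543.3
Final = 8.00 mM / 8543.3 = 0.0009364 mM = 0.936 μM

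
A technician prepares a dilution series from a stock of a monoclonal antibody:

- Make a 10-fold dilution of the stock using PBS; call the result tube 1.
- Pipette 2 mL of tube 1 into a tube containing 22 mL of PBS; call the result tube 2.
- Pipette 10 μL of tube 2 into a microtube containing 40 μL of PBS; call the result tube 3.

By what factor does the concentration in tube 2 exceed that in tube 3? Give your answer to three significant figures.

5.00

Step 1: 10-fold → factor 10
Step 2: 2 mL + 22 mL = 24 mL total → factor 24/2 = 12
Step 3: 10 μL + 40 μL = 50 μL total → factor 50/10 = 5
Dilution factor to tube 2 = 120; to tube 3 = 600
[tube 2]/[tube 3] = (factor to tube 3)/(factor to tube 2) = 600/120 = 5.00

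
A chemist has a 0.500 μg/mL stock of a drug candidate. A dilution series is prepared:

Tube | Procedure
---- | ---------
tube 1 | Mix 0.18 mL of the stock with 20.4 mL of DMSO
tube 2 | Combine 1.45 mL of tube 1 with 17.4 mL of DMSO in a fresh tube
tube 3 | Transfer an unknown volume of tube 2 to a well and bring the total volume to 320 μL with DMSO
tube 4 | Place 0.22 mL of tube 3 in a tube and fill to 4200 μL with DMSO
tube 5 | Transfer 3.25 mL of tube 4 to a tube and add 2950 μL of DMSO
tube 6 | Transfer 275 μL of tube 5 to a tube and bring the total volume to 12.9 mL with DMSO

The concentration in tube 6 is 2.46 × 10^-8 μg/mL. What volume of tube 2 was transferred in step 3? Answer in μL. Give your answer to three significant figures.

Step 1: 0.18 mL + 20.4 mL = 20.58 mL total → factor 20.58/0.18 = 114.33
Step 2: 1.45 mL + 17.4 mL = 18.85 mL total → factor 18.85/1.45 = 13
Step 3: v brought to 320 μL → factor = 320 μL/v
Step 4: 0.22 mL brought to 4200 μL → factor 4.2/0.22 = 19.091
Step 5: 3.25 mL + 2950 μL = 6.2 mL total → factor 6.2/3.25 = 1.9077
Step 6: 275 μL brought to 12.9 mL → factor 12900/275 = 46.909
Product of known-step factors = 2.5393 × 10^6
Overall factor = 0.500 μg/mL / (2.46 × 10^-8 μg/mL) = 2.0325 × 10^7
Step-3 factor = 2.0325 × 10^7 / 2.5393 × 10^6 = 8.0044
v = 320 μL / 8.0044 = 40.0 μL

40.0 μL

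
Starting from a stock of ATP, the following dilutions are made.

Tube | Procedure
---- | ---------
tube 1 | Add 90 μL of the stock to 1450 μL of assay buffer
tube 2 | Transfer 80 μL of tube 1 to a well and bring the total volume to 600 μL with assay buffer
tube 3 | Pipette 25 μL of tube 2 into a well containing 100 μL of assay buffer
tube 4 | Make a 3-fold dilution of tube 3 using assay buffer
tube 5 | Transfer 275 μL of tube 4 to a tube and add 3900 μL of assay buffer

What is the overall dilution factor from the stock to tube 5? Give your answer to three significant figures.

Step 1: 90 μL + 1450 μL = 1540 μL total → factor 1540/90 = 17.111
Step 2: 80 μL brought to 600 μL → factor 600/80 = 7.5
Step 3: 25 μL + 100 μL = 125 μL total → factor 125/25 = 5
Step 4: 3-fold → factor 3
Step 5: 275 μL + 3900 μL = 4175 μL total → factor 4175/275 = 15.182
Overall dilution factor = 17.111 × 7.5 × 5 × 3 × 15.182 = 29225

2.92 × 10^4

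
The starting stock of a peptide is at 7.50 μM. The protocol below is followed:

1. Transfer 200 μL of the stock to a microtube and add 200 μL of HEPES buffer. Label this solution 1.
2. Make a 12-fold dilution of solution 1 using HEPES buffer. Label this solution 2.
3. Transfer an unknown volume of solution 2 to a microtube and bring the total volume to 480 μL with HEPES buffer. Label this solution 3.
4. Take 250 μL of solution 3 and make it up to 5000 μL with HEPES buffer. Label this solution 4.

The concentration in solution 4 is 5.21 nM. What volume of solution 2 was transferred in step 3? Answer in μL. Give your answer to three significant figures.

160 μL

Step 1: 200 μL + 200 μL = 400 μL total → factor 400/200 = 2
Step 2: 12-fold → factor 12
Step 3: v brought to 480 μL → factor = 480 μL/v
Step 4: 250 μL brought to 5000 μL → factor 5000/250 = 20
Product of known-step factors = 480
Overall factor = 7.50 μM / (5.21 nM) = 1439.5
Step-3 factor = 1439.5 / 480 = 2.999
v = 480 μL / 2.999 = 160 μL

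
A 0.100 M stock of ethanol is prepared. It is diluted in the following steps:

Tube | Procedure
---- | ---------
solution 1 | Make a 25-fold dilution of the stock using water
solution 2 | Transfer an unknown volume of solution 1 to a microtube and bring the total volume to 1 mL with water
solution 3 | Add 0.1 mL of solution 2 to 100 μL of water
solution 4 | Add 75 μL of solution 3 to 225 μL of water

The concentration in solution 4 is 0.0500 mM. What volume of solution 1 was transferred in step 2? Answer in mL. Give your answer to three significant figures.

0.100 mL

Step 1: 25-fold → factor 25
Step 2: v brought to 1 mL → factor = 1 mL/v
Step 3: 0.1 mL + 100 μL = 0.2 mL total → factor 0.2/0.1 = 2
Step 4: 75 μL + 225 μL = 300 μL total → factor 300/75 = 4
Product of known-step factors = 200
Overall factor = 0.100 M / (0.0500 mM) = 2000
Step-2 factor = 2000 / 200 = 10
v = 1 mL / 10 = 0.100 mL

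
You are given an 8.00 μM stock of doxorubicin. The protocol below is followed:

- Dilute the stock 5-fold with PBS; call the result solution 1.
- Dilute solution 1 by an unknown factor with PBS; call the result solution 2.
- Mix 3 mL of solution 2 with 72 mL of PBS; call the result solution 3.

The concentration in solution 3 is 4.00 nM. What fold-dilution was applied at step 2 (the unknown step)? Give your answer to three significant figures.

16.0-fold

Step 1: 5-fold → factor 5
Step 2: unknown factor x
Step 3: 3 mL + 72 mL = 75 mL total → factor 75/3 = 25
Product of known-step factors = 125
Overall factor = 8.00 μM / (4.00 nM) = 2000
x = 2000 / 125 = 16.0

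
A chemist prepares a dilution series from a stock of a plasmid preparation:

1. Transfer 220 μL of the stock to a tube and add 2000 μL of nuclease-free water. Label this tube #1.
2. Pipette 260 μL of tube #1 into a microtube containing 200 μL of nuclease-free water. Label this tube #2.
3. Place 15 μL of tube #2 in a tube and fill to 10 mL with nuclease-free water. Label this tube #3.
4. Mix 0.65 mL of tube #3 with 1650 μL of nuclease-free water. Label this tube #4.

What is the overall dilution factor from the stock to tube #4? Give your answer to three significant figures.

Step 1: 220 μL + 2000 μL = 2220 μL total → factor 2220/220 = 10.091
Step 2: 260 μL + 200 μL = 460 μL total → factor 460/260 = 1.7692
Step 3: 15 μL brought to 10 mL → factor 10000/15 = 666.67
Step 4: 0.65 mL + 1650 μL = 2.3 mL total → factor 2.3/0.65 = 3.5385
Overall dilution factor = 10.091 × 1.7692 × 666.67 × 3.5385 = 42115

4.21 × 10^4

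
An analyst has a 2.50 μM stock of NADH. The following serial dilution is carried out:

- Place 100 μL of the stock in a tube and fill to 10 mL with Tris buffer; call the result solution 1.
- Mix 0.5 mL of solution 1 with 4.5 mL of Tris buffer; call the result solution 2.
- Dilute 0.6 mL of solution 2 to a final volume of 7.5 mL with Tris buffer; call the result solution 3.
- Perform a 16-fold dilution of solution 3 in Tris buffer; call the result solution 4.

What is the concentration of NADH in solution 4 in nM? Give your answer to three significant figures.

0.0125 nM

Step 1: 100 μL brought to 10 mL → factor 10000/100 = 100
Step 2: 0.5 mL + 4.5 mL = 5 mL total → factor 5/0.5 = 10
Step 3: 0.6 mL brought to 7.5 mL → factor 7.5/0.6 = 12.5
Step 4: 16-fold → factor 16
Overall dilution factor = 100 × 10 × 12.5 × 16 = 2 × 10^5
Final = 2.50 μM / 2 × 10^5 = 1.250 × 10^-5 μM = 0.0125 nM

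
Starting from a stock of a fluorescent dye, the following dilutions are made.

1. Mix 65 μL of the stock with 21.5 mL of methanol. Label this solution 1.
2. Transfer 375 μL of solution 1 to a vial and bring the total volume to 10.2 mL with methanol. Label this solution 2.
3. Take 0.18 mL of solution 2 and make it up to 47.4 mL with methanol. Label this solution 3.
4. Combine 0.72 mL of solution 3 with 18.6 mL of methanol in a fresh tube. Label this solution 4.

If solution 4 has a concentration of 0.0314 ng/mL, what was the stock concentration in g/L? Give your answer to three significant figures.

Step 1: 65 μL + 21.5 mL = 21565 μL total → factor 21565/65 = 331.77
Step 2: 375 μL brought to 10.2 mL → factor 10200/375 = 27.2
Step 3: 0.18 mL brought to 47.4 mL → factor 47.4/0.18 = 263.33
Step 4: 0.72 mL + 18.6 mL = 19.32 mL total → factor 19.32/0.72 = 26.833
Overall dilution factor = 331.77 × 27.2 × 263.33 × 26.833 = 6.3765 × 10^7
Stock = 0.0314 ng/mL × 6.3765 × 10^7 = 2.002 × 10^6 ng/mL = 2.00 g/L

2.00 g/L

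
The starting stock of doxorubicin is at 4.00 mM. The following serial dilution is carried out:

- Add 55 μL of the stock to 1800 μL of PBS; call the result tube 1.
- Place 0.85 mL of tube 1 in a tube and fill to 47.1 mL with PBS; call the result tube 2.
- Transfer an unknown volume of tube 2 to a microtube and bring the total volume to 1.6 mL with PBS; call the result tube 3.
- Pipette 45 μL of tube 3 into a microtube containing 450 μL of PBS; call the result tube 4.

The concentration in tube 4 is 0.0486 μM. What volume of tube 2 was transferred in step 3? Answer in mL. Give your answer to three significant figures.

0.400 mL

Step 1: 55 μL + 1800 μL = 1855 μL total → factor 1855/55 = 33.727
Step 2: 0.85 mL brought to 47.1 mL → factor 47.1/0.85 = 55.412
Step 3: v brought to 1.6 mL → factor = 1.6 mL/v
Step 4: 45 μL + 450 μL = 495 μL total → factor 495/45 = 11
Product of known-step factors = 20558
Overall factor = 4.00 mM / (0.0486 μM) = 82305
Step-3 factor = 82305 / 20558 = 4.0036
v = 1.6 mL / 4.0036 = 0.400 mL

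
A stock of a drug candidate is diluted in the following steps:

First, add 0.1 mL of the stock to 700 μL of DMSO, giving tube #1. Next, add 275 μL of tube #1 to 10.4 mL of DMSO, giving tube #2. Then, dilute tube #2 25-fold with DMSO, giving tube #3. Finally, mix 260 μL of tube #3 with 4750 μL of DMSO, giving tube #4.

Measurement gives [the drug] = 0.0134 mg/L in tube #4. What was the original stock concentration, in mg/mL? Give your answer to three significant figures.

Step 1: 0.1 mL + 700 μL = 0.8 mL total → factor 0.8/0.1 = 8
Step 2: 275 μL + 10.4 mL = 10675 μL total → factor 10675/275 = 38.818
Step 3: 25-fold → factor 25
Step 4: 260 μL + 4750 μL = 5010 μL total → factor 5010/260 = 19.269
Overall dilution factor = 8 × 38.818 × 25 × 19.269 = 1.496 × 10^5
Stock = 0.0134 mg/L × 1.496 × 10^5 = 2005 mg/L = 2.00 mg/mL

2.00 mg/mL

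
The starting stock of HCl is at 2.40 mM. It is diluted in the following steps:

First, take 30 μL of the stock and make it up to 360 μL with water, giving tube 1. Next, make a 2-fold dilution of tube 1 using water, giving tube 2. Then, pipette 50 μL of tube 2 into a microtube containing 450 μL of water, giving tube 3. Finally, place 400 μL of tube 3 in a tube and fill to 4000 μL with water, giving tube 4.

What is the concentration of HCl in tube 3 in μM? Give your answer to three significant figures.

10.0 μM

Step 1: 30 μL brought to 360 μL → factor 360/30 = 12
Step 2: 2-fold → factor 2
Step 3: 50 μL + 450 μL = 500 μL total → factor 500/50 = 10
Dilution factor through tube 3 = 12 × 2 × 10 = 240
[tube 3] = 2.40 mM / 240 = 0.01000 mM = 10.0 μM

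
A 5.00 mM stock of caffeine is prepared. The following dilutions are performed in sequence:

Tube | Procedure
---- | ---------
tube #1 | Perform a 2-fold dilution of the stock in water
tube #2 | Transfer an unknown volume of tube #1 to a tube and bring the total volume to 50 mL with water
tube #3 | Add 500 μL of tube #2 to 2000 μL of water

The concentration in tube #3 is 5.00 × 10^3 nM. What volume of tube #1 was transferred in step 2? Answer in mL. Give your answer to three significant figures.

Step 1: 2-fold → factor 2
Step 2: v brought to 50 mL → factor = 50 mL/v
Step 3: 500 μL + 2000 μL = 2500 μL total → factor 2500/500 = 5
Product of known-step factors = 10
Overall factor = 5.00 mM / (5.00 × 10^3 nM) = 1000
Step-2 factor = 1000 / 10 = 100
v = 50 mL / 100 = 0.500 mL

0.500 mL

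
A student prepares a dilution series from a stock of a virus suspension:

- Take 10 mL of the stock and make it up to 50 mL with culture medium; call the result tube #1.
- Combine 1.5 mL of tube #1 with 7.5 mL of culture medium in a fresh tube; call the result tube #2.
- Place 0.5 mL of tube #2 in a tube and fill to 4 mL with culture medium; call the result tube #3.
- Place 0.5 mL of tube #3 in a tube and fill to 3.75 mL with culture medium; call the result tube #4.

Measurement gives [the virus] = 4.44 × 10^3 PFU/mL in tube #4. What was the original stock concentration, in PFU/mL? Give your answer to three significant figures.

7.99 × 10^6 PFU/mL

Step 1: 10 mL brought to 50 mL → factor 50/10 = 5
Step 2: 1.5 mL + 7.5 mL = 9 mL total → factor 9/1.5 = 6
Step 3: 0.5 mL brought to 4 mL → factor 4/0.5 = 8
Step 4: 0.5 mL brought to 3.75 mL → factor 3.75/0.5 = 7.5
Overall dilution factor = 5 × 6 × 8 × 7.5 = 1800
Stock = 4.44 × 10^3 PFU/mL × 1800 = 7.99 × 10^6 PFU/mL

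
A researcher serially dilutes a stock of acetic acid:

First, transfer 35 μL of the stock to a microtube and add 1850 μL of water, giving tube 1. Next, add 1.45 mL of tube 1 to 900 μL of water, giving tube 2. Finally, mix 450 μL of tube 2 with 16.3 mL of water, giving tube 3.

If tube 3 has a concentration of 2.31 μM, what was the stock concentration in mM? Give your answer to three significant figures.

Step 1: 35 μL + 1850 μL = 1885 μL total → factor 1885/35 = 53.857
Step 2: 1.45 mL + 900 μL = 2.35 mL total → factor 2.35/1.45 = 1.6207
Step 3: 450 μL + 16.3 mL = 16750 μL total → factor 16750/450 = 37.222
Overall dilution factor = 53.857 × 1.6207 × 37.222 = 3249
Stock = 2.31 μM × 3249 = 7505 μM = 7.51 mM

7.51 mM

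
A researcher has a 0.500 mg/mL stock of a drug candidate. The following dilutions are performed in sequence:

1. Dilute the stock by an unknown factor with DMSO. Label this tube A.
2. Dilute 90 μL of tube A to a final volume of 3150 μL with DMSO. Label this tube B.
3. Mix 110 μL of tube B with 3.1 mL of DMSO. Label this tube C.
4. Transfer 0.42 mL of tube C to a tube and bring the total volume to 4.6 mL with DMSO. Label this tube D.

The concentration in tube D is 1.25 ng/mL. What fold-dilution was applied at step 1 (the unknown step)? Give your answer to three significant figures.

Step 1: unknown factor x
Step 2: 90 μL brought to 3150 μL → factor 3150/90 = 35
Step 3: 110 μL + 3.1 mL = 3210 μL total → factor 3210/110 = 29.182
Step 4: 0.42 mL brought to 4.6 mL → factor 4.6/0.42 = 10.952
Product of known-step factors = 11186
Overall factor = 0.500 mg/mL / (1.25 ng/mL) = 4 × 10^5
x = 4 × 10^5 / 11186 = 35.8

35.8-fold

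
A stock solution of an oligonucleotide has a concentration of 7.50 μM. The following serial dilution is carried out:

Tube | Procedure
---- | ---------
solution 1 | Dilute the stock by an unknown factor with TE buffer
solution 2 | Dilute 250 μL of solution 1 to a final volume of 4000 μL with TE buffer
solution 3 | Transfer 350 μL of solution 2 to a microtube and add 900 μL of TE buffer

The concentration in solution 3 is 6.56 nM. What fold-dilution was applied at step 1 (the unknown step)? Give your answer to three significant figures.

Step 1: unknown factor x
Step 2: 250 μL brought to 4000 μL → factor 4000/250 = 16
Step 3: 350 μL + 900 μL = 1250 μL total → factor 1250/350 = 3.5714
Product of known-step factors = 57.143
Overall factor = 7.50 μM / (6.56 nM) = 1143.3
x = 1143.3 / 57.143 = 20.0

20.0-fold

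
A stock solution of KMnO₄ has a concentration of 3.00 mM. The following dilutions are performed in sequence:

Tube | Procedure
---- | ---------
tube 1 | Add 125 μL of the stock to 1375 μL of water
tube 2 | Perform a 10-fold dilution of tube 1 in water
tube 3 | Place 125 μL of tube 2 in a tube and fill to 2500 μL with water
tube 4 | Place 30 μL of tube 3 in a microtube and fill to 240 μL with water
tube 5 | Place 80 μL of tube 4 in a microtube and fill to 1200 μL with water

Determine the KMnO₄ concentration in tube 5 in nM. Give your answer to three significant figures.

10.4 nM

Step 1: 125 μL + 1375 μL = 1500 μL total → factor 1500/125 = 12
Step 2: 10-fold → factor 10
Step 3: 125 μL brought to 2500 μL → factor 2500/125 = 20
Step 4: 30 μL brought to 240 μL → factor 240/30 = 8
Step 5: 80 μL brought to 1200 μL → factor 1200/80 = 15
Overall dilution factor = 12 × 10 × 20 × 8 × 15 = 2.88 × 10^5
Final = 3.00 mM / 2.88 × 10^5 = 1.042 × 10^-5 mM = 10.4 nM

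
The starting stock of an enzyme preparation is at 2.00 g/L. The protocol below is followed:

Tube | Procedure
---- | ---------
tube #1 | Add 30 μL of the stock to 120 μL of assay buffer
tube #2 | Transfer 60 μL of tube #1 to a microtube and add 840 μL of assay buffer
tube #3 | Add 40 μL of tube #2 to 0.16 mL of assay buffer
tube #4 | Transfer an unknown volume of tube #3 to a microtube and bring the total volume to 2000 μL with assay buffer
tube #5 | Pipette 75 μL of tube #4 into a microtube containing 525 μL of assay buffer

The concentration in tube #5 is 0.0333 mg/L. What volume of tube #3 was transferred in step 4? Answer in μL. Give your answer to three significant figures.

99.9 μL

Step 1: 30 μL + 120 μL = 150 μL total → factor 150/30 = 5
Step 2: 60 μL + 840 μL = 900 μL total → factor 900/60 = 15
Step 3: 40 μL + 0.16 mL = 200 μL total → factor 200/40 = 5
Step 4: v brought to 2000 μL → factor = 2000 μL/v
Step 5: 75 μL + 525 μL = 600 μL total → factor 600/75 = 8
Product of known-step factors = 3000
Overall factor = 2.00 g/L / (0.0333 mg/L) = 60060
Step-4 factor = 60060 / 3000 = 20.02
v = 2000 μL / 20.02 = 99.9 μL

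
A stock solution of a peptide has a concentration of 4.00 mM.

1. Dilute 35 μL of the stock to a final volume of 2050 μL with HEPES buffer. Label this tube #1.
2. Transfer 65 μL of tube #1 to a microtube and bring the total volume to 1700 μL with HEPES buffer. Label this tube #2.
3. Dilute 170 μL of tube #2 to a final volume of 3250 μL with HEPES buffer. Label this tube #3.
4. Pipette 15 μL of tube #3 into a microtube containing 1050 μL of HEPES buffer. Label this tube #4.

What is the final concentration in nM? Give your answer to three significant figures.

Step 1: 35 μL brought to 2050 μL → factor 2050/35 = 58.571
Step 2: 65 μL brought to 1700 μL → factor 1700/65 = 26.154
Step 3: 170 μL brought to 3250 μL → factor 3250/170 = 19.118
Step 4: 15 μL + 1050 μL = 1065 μL total → factor 1065/15 = 71
Overall dilution factor = 58.571 × 26.154 × 19.118 × 71 = 2.0793 × 10^6
Final = 4.00 mM / 2.0793 × 10^6 = 1.924 × 10^-6 mM = 1.92 nM

1.92 nM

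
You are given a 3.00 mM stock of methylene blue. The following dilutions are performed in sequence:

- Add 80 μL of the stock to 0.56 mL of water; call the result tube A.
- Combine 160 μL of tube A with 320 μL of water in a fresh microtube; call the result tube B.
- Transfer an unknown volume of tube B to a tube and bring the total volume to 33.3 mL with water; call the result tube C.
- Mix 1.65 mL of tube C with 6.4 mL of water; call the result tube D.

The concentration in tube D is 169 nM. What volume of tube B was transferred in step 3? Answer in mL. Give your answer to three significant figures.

Step 1: 80 μL + 0.56 mL = 640 μL total → factor 640/80 = 8
Step 2: 160 μL + 320 μL = 480 μL total → factor 480/160 = 3
Step 3: v brought to 33.3 mL → factor = 33.3 mL/v
Step 4: 1.65 mL + 6.4 mL = 8.05 mL total → factor 8.05/1.65 = 4.8788
Product of known-step factors = 117.09
Overall factor = 3.00 mM / (169 nM) = 17751
Step-3 factor = 17751 / 117.09 = 151.6
v = 33.3 mL / 151.6 = 0.220 mL

0.220 mL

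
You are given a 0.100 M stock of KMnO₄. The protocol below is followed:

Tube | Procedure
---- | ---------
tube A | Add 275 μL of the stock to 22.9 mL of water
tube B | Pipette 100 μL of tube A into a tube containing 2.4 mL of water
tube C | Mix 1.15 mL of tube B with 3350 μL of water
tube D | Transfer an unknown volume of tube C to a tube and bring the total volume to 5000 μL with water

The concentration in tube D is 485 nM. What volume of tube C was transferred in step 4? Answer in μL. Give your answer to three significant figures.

Step 1: 275 μL + 22.9 mL = 23175 μL total → factor 23175/275 = 84.273
Step 2: 100 μL + 2.4 mL = 2500 μL total → factor 2500/100 = 25
Step 3: 1.15 mL + 3350 μL = 4.5 mL total → factor 4.5/1.15 = 3.913
Step 4: v brought to 5000 μL → factor = 5000 μL/v
Product of known-step factors = 8244.1
Overall factor = 0.100 M / (485 nM) = 2.0619 × 10^5
Step-4 factor = 2.0619 × 10^5 / 8244.1 = 25.01
v = 5000 μL / 25.01 = 200 μL

200 μL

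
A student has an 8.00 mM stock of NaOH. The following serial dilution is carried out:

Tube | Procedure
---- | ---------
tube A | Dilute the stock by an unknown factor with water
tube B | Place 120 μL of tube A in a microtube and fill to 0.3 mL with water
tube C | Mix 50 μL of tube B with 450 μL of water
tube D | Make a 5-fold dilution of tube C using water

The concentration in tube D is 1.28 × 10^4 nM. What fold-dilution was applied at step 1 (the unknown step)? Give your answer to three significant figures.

5.00-fold

Step 1: unknown factor x
Step 2: 120 μL brought to 0.3 mL → factor 300/120 = 2.5
Step 3: 50 μL + 450 μL = 500 μL total → factor 500/50 = 10
Step 4: 5-fold → factor 5
Product of known-step factors = 125
Overall factor = 8.00 mM / (1.28 × 10^4 nM) = 625
x = 625 / 125 = 5.00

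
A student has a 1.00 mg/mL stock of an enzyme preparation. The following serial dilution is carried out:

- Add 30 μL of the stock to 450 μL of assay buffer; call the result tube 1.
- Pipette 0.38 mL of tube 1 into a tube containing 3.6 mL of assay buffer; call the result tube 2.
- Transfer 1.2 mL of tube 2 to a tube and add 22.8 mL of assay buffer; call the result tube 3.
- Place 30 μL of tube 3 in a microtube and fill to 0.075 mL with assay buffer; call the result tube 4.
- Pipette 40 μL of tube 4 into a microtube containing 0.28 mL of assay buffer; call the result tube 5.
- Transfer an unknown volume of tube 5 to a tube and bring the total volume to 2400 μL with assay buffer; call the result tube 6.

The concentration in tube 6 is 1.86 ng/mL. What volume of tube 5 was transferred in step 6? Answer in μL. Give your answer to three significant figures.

299 μL

Step 1: 30 μL + 450 μL = 480 μL total → factor 480/30 = 16
Step 2: 0.38 mL + 3.6 mL = 3.98 mL total → factor 3.98/0.38 = 10.474
Step 3: 1.2 mL + 22.8 mL = 24 mL total → factor 24/1.2 = 20
Step 4: 30 μL brought to 0.075 mL → factor 75/30 = 2.5
Step 5: 40 μL + 0.28 mL = 320 μL total → factor 320/40 = 8
Step 6: v brought to 2400 μL → factor = 2400 μL/v
Product of known-step factors = 67032
Overall factor = 1.00 mg/mL / (1.86 ng/mL) = 5.3763 × 10^5
Step-6 factor = 5.3763 × 10^5 / 67032 = 8.0206
v = 2400 μL / 8.0206 = 299 μL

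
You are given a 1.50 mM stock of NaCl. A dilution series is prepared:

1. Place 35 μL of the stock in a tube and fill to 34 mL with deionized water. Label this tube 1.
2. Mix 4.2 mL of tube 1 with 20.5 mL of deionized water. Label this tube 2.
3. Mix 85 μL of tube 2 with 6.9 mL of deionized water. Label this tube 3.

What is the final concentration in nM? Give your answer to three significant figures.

Step 1: 35 μL brought to 34 mL → factor 34000/35 = 971.43
Step 2: 4.2 mL + 20.5 mL = 24.7 mL total → factor 24.7/4.2 = 5.881
Step 3: 85 μL + 6.9 mL = 6985 μL total → factor 6985/85 = 82.176
Overall dilution factor = 971.43 × 5.881 × 82.176 = 4.6947 × 10^5
Final = 1.50 mM / 4.6947 × 10^5 = 3.195 × 10^-6 mM = 3.20 nM

3.20 nM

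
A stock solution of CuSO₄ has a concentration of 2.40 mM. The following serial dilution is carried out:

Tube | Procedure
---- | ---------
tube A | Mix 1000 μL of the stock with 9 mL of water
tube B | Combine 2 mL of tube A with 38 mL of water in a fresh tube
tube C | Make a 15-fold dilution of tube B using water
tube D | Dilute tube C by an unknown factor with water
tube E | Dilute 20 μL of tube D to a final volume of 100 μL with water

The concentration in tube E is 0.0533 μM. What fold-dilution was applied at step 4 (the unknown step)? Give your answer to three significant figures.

3.00-fold

Step 1: 1000 μL + 9 mL = 10000 μL total → factor 10000/1000 = 10
Step 2: 2 mL + 38 mL = 40 mL total → factor 40/2 = 20
Step 3: 15-fold → factor 15
Step 4: unknown factor x
Step 5: 20 μL brought to 100 μL → factor 100/20 = 5
Product of known-step factors = 15000
Overall factor = 2.40 mM / (0.0533 μM) = 45028
x = 45028 / 15000 = 3.00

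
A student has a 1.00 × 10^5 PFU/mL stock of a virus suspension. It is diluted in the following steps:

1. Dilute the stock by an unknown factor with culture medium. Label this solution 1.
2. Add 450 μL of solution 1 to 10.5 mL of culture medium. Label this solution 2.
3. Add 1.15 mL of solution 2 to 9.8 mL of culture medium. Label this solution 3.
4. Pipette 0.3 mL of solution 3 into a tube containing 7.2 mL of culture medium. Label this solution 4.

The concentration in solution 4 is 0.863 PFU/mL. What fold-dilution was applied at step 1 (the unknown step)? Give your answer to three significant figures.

Step 1: unknown factor x
Step 2: 450 μL + 10.5 mL = 10950 μL total → factor 10950/450 = 24.333
Step 3: 1.15 mL + 9.8 mL = 10.95 mL total → factor 10.95/1.15 = 9.5217
Step 4: 0.3 mL + 7.2 mL = 7.5 mL total → factor 7.5/0.3 = 25
Product of known-step factors = 5792.4
Overall factor = 1.00 × 10^5 PFU/mL / (0.863 PFU/mL) = 1.1587 × 10^5
x = 1.1587 × 10^5 / 5792.4 = 20.0

20.0-fold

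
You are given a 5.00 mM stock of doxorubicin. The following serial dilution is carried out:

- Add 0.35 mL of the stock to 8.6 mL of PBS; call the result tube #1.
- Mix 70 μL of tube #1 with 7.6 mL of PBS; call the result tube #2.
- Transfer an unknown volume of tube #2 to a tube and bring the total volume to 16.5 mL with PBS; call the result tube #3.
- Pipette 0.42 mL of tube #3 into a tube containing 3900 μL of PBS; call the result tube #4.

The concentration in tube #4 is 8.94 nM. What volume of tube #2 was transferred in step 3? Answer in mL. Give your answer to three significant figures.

0.850 mL

Step 1: 0.35 mL + 8.6 mL = 8.95 mL total → factor 8.95/0.35 = 25.571
Step 2: 70 μL + 7.6 mL = 7670 μL total → factor 7670/70 = 109.57
Step 3: v brought to 16.5 mL → factor = 16.5 mL/v
Step 4: 0.42 mL + 3900 μL = 4.32 mL total → factor 4.32/0.42 = 10.286
Product of known-step factors = 28820
Overall factor = 5.00 mM / (8.94 nM) = 5.5928 × 10^5
Step-3 factor = 5.5928 × 10^5 / 28820 = 19.406
v = 16.5 mL / 19.406 = 0.850 mL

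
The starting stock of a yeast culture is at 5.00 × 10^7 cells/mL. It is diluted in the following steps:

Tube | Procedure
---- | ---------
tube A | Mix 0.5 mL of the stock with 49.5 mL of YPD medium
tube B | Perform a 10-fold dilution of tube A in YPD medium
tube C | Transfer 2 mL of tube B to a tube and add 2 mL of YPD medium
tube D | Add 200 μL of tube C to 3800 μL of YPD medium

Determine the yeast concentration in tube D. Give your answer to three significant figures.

Step 1: 0.5 mL + 49.5 mL = 50 mL total → factor 50/0.5 = 100
Step 2: 10-fold → factor 10
Step 3: 2 mL + 2 mL = 4 mL total → factor 4/2 = 2
Step 4: 200 μL + 3800 μL = 4000 μL total → factor 4000/200 = 20
Overall dilution factor = 100 × 10 × 2 × 20 = 40000
Final = 5.00 × 10^7 cells/mL / 40000 = 1.25 × 10^3 cells/mL

1.25 × 10^3 cells/mL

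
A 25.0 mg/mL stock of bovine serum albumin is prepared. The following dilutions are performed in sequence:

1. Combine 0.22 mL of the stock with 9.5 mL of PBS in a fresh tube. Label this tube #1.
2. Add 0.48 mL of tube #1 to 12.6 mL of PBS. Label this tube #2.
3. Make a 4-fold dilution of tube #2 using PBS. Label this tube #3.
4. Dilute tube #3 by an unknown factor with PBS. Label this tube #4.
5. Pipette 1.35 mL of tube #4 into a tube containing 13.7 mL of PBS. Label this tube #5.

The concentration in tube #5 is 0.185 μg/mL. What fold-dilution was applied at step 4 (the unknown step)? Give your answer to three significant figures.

Step 1: 0.22 mL + 9.5 mL = 9.72 mL total → factor 9.72/0.22 = 44.182
Step 2: 0.48 mL + 12.6 mL = 13.08 mL total → factor 13.08/0.48 = 27.25
Step 3: 4-fold → factor 4
Step 4: unknown factor x
Step 5: 1.35 mL + 13.7 mL = 15.05 mL total → factor 15.05/1.35 = 11.148
Product of known-step factors = 53687
Overall factor = 25.0 mg/mL / (0.185 μg/mL) = 1.3514 × 10^5
x = 1.3514 × 10^5 / 53687 = 2.52

2.52-fold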